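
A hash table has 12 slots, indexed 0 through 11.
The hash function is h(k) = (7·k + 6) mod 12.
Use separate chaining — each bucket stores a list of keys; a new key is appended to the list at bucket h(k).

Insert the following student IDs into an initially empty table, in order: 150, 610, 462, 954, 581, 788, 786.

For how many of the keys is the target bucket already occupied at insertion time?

3

150 -> bucket 0
610 -> bucket 4
462 -> bucket 0 (collision)
954 -> bucket 0 (collision)
581 -> bucket 5
788 -> bucket 2
786 -> bucket 0 (collision)
Final buckets:
0: 150 -> 462 -> 954 -> 786
1: ∅
2: 788
3: ∅
4: 610
5: 581
6: ∅
7: ∅
8: ∅
9: ∅
10: ∅
11: ∅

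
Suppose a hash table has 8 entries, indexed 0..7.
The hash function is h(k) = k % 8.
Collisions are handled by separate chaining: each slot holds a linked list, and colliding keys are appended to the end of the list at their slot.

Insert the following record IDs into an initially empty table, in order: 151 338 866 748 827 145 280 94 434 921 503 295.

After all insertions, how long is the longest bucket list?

Insert 151: h=7, bucket 7 empty -> new chain.
Insert 338: h=2, bucket 2 empty -> new chain.
Insert 866: h=2, bucket 2 nonempty -> append to chain.
Insert 748: h=4, bucket 4 empty -> new chain.
Insert 827: h=3, bucket 3 empty -> new chain.
Insert 145: h=1, bucket 1 empty -> new chain.
Insert 280: h=0, bucket 0 empty -> new chain.
Insert 94: h=6, bucket 6 empty -> new chain.
Insert 434: h=2, bucket 2 nonempty -> append to chain.
Insert 921: h=1, bucket 1 nonempty -> append to chain.
Insert 503: h=7, bucket 7 nonempty -> append to chain.
Insert 295: h=7, bucket 7 nonempty -> append to chain.
Final buckets:
0: 280
1: 145 -> 921
2: 338 -> 866 -> 434
3: 827
4: 748
5: _
6: 94
7: 151 -> 503 -> 295

3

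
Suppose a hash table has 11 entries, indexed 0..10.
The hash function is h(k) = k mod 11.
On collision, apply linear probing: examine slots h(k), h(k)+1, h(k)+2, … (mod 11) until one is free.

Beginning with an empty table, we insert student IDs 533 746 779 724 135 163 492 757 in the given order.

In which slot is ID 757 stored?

533 hashes to 5; slot 5 is free → place at 5.
746 hashes to 9; slot 9 is free → place at 9.
779 hashes to 9; 9 taken → place at 10.
724 hashes to 9; 9,10 taken → place at 0.
135 hashes to 3; slot 3 is free → place at 3.
163 hashes to 9; 9,10,0 taken → place at 1.
492 hashes to 8; slot 8 is free → place at 8.
757 hashes to 9; 9,10,0,1 taken → place at 2.
Table: [724, 163, 757, 135, ., 533, ., ., 492, 746, 779]

2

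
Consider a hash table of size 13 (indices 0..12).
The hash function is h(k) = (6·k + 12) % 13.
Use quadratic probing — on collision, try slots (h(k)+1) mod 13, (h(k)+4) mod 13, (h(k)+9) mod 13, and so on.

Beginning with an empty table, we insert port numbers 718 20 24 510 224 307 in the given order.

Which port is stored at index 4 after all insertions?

718

Insert 718: h=4, slot 4 empty → index 4.
Insert 20: h=2, slot 2 empty → index 2.
Insert 24: h=0, slot 0 empty → index 0.
Insert 510: h=4, slot 4 occupied → index 5.
Insert 224: h=4, slots 4,5 occupied → index 8.
Insert 307: h=8, slot 8 occupied → index 9.
Table: [24, -, 20, -, 718, 510, -, -, 224, 307, -, -, -]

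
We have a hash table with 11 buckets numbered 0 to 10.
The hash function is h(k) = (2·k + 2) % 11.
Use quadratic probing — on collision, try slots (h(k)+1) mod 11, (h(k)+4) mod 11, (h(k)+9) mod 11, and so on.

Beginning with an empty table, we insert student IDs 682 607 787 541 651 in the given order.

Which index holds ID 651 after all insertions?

10

682: h=2 => slot 2
607: h=6 => slot 6
787: h=3 => slot 3
541: h=6, probe 6,7 => slot 7
651: h=6, probe 6,7,10 => slot 10
Table: [., ., 682, 787, ., ., 607, 541, ., ., 651]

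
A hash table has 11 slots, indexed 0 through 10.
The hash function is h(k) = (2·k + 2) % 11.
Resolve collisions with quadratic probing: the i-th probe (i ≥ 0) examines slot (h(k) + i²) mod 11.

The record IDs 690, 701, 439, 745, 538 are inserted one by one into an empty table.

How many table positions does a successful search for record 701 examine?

2

690 hashes to 7; slot 7 is free → place at 7.
701 hashes to 7; 7 taken → place at 8.
439 hashes to 0; slot 0 is free → place at 0.
745 hashes to 7; 7,8,0 taken → place at 5.
538 hashes to 0; 0 taken → place at 1.
Table: [439, 538, ., ., ., 745, ., 690, 701, ., .]
Lookup 701: h=7, probe 7,8 → found at 8.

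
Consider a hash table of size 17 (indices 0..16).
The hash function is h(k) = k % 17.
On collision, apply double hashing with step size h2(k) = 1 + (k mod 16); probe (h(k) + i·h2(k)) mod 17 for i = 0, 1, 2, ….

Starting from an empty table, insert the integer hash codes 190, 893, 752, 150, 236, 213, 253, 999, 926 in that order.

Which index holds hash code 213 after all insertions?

190 hashes to 3; slot 3 is free -> place at 3.
893 hashes to 9; slot 9 is free -> place at 9.
752 hashes to 4; slot 4 is free -> place at 4.
150 hashes to 14; slot 14 is free -> place at 14.
236 hashes to 15; slot 15 is free -> place at 15.
213 hashes to 9, h2=6; 9,15,4 taken -> place at 10.
253 hashes to 15, h2=14; 15 taken -> place at 12.
999 hashes to 13; slot 13 is free -> place at 13.
926 hashes to 8; slot 8 is free -> place at 8.
Table: [., ., ., 190, 752, ., ., ., 926, 893, 213, ., 253, 999, 150, 236, .]

10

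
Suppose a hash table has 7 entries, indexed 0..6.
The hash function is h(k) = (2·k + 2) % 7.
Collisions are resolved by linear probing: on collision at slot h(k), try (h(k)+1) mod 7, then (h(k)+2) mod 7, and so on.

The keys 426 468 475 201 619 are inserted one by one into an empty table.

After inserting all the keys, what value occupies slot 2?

426: h=0 -> slot 0
468: h=0, probe 0,1 -> slot 1
475: h=0, probe 0,1,2 -> slot 2
201: h=5 -> slot 5
619: h=1, probe 1,2,3 -> slot 3
Table: [426, 468, 475, 619, _, 201, _]

475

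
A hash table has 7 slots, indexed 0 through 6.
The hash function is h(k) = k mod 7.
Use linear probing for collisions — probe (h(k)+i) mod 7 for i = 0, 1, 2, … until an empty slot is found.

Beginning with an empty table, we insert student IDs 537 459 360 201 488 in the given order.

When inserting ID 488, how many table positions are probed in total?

3

Insert 537: h=5, slot 5 empty → index 5.
Insert 459: h=4, slot 4 empty → index 4.
Insert 360: h=3, slot 3 empty → index 3.
Insert 201: h=5, slot 5 occupied → index 6.
Insert 488: h=5, slots 5,6 occupied → index 0.
Table: [488, _, _, 360, 459, 537, 201]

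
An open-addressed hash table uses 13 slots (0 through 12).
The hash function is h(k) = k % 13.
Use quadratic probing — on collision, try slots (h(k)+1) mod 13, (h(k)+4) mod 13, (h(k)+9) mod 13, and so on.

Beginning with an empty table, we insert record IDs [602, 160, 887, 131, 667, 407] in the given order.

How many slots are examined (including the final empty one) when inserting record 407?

4

Insert 602: h=4, slot 4 empty → index 4.
Insert 160: h=4, slot 4 occupied → index 5.
Insert 887: h=3, slot 3 empty → index 3.
Insert 131: h=1, slot 1 empty → index 1.
Insert 667: h=4, slots 4,5 occupied → index 8.
Insert 407: h=4, slots 4,5,8 occupied → index 0.
Table: [407, 131, ∅, 887, 602, 160, ∅, ∅, 667, ∅, ∅, ∅, ∅]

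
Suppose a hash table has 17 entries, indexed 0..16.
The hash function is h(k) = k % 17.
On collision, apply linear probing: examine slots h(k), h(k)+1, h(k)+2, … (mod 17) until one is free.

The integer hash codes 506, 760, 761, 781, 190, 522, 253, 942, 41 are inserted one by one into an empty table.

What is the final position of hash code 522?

506 hashes to 13; slot 13 is free → place at 13.
760 hashes to 12; slot 12 is free → place at 12.
761 hashes to 13; 13 taken → place at 14.
781 hashes to 16; slot 16 is free → place at 16.
190 hashes to 3; slot 3 is free → place at 3.
522 hashes to 12; 12,13,14 taken → place at 15.
253 hashes to 15; 15,16 taken → place at 0.
942 hashes to 7; slot 7 is free → place at 7.
41 hashes to 7; 7 taken → place at 8.
Table: [253, —, —, 190, —, —, —, 942, 41, —, —, —, 760, 506, 761, 522, 781]

15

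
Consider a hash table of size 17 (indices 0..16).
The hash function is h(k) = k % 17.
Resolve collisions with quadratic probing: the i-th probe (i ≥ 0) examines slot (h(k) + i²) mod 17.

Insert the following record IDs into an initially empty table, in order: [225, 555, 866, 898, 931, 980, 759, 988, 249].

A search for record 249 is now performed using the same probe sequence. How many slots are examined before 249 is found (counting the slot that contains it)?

4

225: h=4 => slot 4
555: h=11 => slot 11
866: h=16 => slot 16
898: h=14 => slot 14
931: h=13 => slot 13
980: h=11, probe 11,12 => slot 12
759: h=11, probe 11,12,15 => slot 15
988: h=2 => slot 2
249: h=11, probe 11,12,15,3 => slot 3
Table: [∅, ∅, 988, 249, 225, ∅, ∅, ∅, ∅, ∅, ∅, 555, 980, 931, 898, 759, 866]
Lookup 249: h=11, probe 11,12,15,3 → found at 3.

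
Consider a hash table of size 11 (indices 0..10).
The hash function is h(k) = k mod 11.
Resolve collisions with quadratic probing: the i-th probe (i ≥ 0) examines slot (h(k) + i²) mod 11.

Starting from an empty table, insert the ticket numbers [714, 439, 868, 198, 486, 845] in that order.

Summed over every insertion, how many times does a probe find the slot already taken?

4

714 hashes to 10; slot 10 is free → place at 10.
439 hashes to 10; 10 taken → place at 0.
868 hashes to 10; 10,0 taken → place at 3.
198 hashes to 0; 0 taken → place at 1.
486 hashes to 2; slot 2 is free → place at 2.
845 hashes to 9; slot 9 is free → place at 9.
Table: [439, 198, 486, 868, —, —, —, —, —, 845, 714]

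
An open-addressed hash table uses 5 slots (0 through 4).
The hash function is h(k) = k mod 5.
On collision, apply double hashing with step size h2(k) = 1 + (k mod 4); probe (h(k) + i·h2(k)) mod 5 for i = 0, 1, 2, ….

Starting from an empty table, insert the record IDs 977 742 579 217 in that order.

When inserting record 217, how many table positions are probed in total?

977 hashes to 2; slot 2 is free => place at 2.
742 hashes to 2, h2=3; 2 taken => place at 0.
579 hashes to 4; slot 4 is free => place at 4.
217 hashes to 2, h2=2; 2,4 taken => place at 1.
Table: [742, 217, 977, ., 579]

3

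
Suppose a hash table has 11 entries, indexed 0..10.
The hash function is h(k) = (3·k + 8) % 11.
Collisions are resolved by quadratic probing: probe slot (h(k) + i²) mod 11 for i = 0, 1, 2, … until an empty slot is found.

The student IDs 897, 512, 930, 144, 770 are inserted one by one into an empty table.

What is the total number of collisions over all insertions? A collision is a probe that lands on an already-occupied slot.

897: h=4 → slot 4
512: h=4, probe 4,5 → slot 5
930: h=4, probe 4,5,8 → slot 8
144: h=0 → slot 0
770: h=8, probe 8,9 → slot 9
Table: [144, —, —, —, 897, 512, —, —, 930, 770, —]

4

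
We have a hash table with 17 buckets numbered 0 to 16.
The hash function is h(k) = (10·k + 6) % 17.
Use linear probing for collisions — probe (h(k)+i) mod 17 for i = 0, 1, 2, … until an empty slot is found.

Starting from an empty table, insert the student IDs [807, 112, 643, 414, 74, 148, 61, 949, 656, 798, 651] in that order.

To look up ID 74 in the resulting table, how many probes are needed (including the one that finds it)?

2

807 hashes to 1; slot 1 is free => place at 1.
112 hashes to 4; slot 4 is free => place at 4.
643 hashes to 10; slot 10 is free => place at 10.
414 hashes to 15; slot 15 is free => place at 15.
74 hashes to 15; 15 taken => place at 16.
148 hashes to 7; slot 7 is free => place at 7.
61 hashes to 4; 4 taken => place at 5.
949 hashes to 10; 10 taken => place at 11.
656 hashes to 4; 4,5 taken => place at 6.
798 hashes to 13; slot 13 is free => place at 13.
651 hashes to 5; 5,6,7 taken => place at 8.
Table: [_, 807, _, _, 112, 61, 656, 148, 651, _, 643, 949, _, 798, _, 414, 74]
Lookup 74: h=15, probe 15,16 → found at 16.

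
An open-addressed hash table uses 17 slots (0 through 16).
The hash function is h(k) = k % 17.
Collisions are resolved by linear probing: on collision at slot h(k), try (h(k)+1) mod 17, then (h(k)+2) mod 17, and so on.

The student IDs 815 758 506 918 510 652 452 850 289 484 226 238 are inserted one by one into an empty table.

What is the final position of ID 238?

4

815 hashes to 16; slot 16 is free -> place at 16.
758 hashes to 10; slot 10 is free -> place at 10.
506 hashes to 13; slot 13 is free -> place at 13.
918 hashes to 0; slot 0 is free -> place at 0.
510 hashes to 0; 0 taken -> place at 1.
652 hashes to 6; slot 6 is free -> place at 6.
452 hashes to 10; 10 taken -> place at 11.
850 hashes to 0; 0,1 taken -> place at 2.
289 hashes to 0; 0,1,2 taken -> place at 3.
484 hashes to 8; slot 8 is free -> place at 8.
226 hashes to 5; slot 5 is free -> place at 5.
238 hashes to 0; 0,1,2,3 taken -> place at 4.
Table: [918, 510, 850, 289, 238, 226, 652, -, 484, -, 758, 452, -, 506, -, -, 815]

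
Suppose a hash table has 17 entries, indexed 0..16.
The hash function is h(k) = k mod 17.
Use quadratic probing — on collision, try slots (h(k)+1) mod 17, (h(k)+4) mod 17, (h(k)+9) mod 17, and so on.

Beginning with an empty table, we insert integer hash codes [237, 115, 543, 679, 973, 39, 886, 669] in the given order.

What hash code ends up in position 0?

543

237 hashes to 16; slot 16 is free => place at 16.
115 hashes to 13; slot 13 is free => place at 13.
543 hashes to 16; 16 taken => place at 0.
679 hashes to 16; 16,0 taken => place at 3.
973 hashes to 4; slot 4 is free => place at 4.
39 hashes to 5; slot 5 is free => place at 5.
886 hashes to 2; slot 2 is free => place at 2.
669 hashes to 6; slot 6 is free => place at 6.
Table: [543, —, 886, 679, 973, 39, 669, —, —, —, —, —, —, 115, —, —, 237]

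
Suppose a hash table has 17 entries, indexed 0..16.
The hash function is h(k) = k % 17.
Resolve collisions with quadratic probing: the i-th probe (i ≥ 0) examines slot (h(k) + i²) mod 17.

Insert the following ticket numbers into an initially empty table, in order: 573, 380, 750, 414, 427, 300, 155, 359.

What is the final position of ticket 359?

10

573 hashes to 12; slot 12 is free → place at 12.
380 hashes to 6; slot 6 is free → place at 6.
750 hashes to 2; slot 2 is free → place at 2.
414 hashes to 6; 6 taken → place at 7.
427 hashes to 2; 2 taken → place at 3.
300 hashes to 11; slot 11 is free → place at 11.
155 hashes to 2; 2,3,6,11 taken → place at 1.
359 hashes to 2; 2,3,6,11,1 taken → place at 10.
Table: [-, 155, 750, 427, -, -, 380, 414, -, -, 359, 300, 573, -, -, -, -]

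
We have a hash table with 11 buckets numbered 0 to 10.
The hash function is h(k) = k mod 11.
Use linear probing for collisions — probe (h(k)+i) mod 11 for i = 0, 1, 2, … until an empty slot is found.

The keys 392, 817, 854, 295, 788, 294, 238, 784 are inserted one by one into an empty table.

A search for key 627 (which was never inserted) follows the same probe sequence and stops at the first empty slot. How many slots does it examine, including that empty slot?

392: h=7 -> slot 7
817: h=3 -> slot 3
854: h=7, probe 7,8 -> slot 8
295: h=9 -> slot 9
788: h=7, probe 7,8,9,10 -> slot 10
294: h=8, probe 8,9,10,0 -> slot 0
238: h=7, probe 7,8,9,10,0,1 -> slot 1
784: h=3, probe 3,4 -> slot 4
Table: [294, 238, —, 817, 784, —, —, 392, 854, 295, 788]
Lookup 627: h=0, probe 0,1,2 → slot 2 empty, not found.

3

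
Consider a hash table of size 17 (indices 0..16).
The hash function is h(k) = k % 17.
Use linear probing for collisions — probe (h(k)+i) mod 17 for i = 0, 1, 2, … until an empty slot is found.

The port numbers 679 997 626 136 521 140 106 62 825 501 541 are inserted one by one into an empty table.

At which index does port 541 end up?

679: h=16 -> slot 16
997: h=11 -> slot 11
626: h=14 -> slot 14
136: h=0 -> slot 0
521: h=11, probe 11,12 -> slot 12
140: h=4 -> slot 4
106: h=4, probe 4,5 -> slot 5
62: h=11, probe 11,12,13 -> slot 13
825: h=9 -> slot 9
501: h=8 -> slot 8
541: h=14, probe 14,15 -> slot 15
Table: [136, ., ., ., 140, 106, ., ., 501, 825, ., 997, 521, 62, 626, 541, 679]

15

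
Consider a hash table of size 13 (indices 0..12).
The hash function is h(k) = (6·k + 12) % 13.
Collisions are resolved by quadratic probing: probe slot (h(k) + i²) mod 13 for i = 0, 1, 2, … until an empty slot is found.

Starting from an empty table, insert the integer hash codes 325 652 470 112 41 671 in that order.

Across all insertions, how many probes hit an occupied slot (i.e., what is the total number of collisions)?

6

325: h=12 => slot 12
652: h=11 => slot 11
470: h=11, probe 11,12,2 => slot 2
112: h=8 => slot 8
41: h=11, probe 11,12,2,7 => slot 7
671: h=8, probe 8,9 => slot 9
Table: [—, —, 470, —, —, —, —, 41, 112, 671, —, 652, 325]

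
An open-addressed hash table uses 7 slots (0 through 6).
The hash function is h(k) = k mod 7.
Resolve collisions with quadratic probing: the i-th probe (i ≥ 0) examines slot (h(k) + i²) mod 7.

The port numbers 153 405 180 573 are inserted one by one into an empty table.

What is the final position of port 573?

3

153 hashes to 6; slot 6 is free → place at 6.
405 hashes to 6; 6 taken → place at 0.
180 hashes to 5; slot 5 is free → place at 5.
573 hashes to 6; 6,0 taken → place at 3.
Table: [405, —, —, 573, —, 180, 153]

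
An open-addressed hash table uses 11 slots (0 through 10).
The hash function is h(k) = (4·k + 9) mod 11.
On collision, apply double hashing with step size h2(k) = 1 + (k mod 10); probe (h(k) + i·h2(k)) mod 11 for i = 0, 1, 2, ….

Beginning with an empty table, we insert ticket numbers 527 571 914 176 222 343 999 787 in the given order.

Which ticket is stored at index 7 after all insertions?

527: h=5 -> slot 5
571: h=5, h2=2, probe 5,7 -> slot 7
914: h=2 -> slot 2
176: h=9 -> slot 9
222: h=6 -> slot 6
343: h=6, h2=4, probe 6,10 -> slot 10
999: h=1 -> slot 1
787: h=0 -> slot 0
Table: [787, 999, 914, —, —, 527, 222, 571, —, 176, 343]

571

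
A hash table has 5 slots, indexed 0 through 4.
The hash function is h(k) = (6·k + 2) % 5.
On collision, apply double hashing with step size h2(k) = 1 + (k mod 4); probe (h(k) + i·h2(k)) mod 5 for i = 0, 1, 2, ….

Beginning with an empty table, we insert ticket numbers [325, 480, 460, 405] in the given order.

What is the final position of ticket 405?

325: h=2 => slot 2
480: h=2, h2=1, probe 2,3 => slot 3
460: h=2, h2=1, probe 2,3,4 => slot 4
405: h=2, h2=2, probe 2,4,1 => slot 1
Table: [—, 405, 325, 480, 460]

1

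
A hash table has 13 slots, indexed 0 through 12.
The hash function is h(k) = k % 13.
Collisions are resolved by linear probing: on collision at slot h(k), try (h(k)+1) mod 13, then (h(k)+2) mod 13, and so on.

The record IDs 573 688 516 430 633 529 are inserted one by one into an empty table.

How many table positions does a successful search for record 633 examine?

573: h=1 => slot 1
688: h=12 => slot 12
516: h=9 => slot 9
430: h=1, probe 1,2 => slot 2
633: h=9, probe 9,10 => slot 10
529: h=9, probe 9,10,11 => slot 11
Table: [_, 573, 430, _, _, _, _, _, _, 516, 633, 529, 688]
Lookup 633: h=9, probe 9,10 → found at 10.

2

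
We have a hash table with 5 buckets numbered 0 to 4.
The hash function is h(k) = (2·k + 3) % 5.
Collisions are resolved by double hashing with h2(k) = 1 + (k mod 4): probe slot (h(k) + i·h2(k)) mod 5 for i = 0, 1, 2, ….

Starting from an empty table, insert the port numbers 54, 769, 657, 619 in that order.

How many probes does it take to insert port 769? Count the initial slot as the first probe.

2

54 hashes to 1; slot 1 is free -> place at 1.
769 hashes to 1, h2=2; 1 taken -> place at 3.
657 hashes to 2; slot 2 is free -> place at 2.
619 hashes to 1, h2=4; 1 taken -> place at 0.
Table: [619, 54, 657, 769, ∅]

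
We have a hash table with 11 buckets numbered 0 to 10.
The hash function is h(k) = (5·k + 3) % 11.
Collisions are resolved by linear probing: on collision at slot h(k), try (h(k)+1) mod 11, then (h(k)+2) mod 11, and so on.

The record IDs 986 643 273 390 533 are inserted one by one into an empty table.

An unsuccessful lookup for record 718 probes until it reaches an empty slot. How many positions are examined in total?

986: h=5 => slot 5
643: h=6 => slot 6
273: h=4 => slot 4
390: h=6, probe 6,7 => slot 7
533: h=6, probe 6,7,8 => slot 8
Table: [-, -, -, -, 273, 986, 643, 390, 533, -, -]
Lookup 718: h=7, probe 7,8,9 → slot 9 empty, not found.

3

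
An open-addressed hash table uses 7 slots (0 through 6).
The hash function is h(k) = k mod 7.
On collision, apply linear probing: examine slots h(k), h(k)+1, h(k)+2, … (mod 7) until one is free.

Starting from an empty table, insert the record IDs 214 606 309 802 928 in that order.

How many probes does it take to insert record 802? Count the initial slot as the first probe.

3

Insert 214: h=4, slot 4 empty → index 4.
Insert 606: h=4, slot 4 occupied → index 5.
Insert 309: h=1, slot 1 empty → index 1.
Insert 802: h=4, slots 4,5 occupied → index 6.
Insert 928: h=4, slots 4,5,6 occupied → index 0.
Table: [928, 309, -, -, 214, 606, 802]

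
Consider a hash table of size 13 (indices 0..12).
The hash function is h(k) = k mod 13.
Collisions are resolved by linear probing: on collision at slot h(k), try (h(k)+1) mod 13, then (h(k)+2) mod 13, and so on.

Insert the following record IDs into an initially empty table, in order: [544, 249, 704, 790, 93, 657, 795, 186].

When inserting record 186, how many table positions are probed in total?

3

544 hashes to 11; slot 11 is free => place at 11.
249 hashes to 2; slot 2 is free => place at 2.
704 hashes to 2; 2 taken => place at 3.
790 hashes to 10; slot 10 is free => place at 10.
93 hashes to 2; 2,3 taken => place at 4.
657 hashes to 7; slot 7 is free => place at 7.
795 hashes to 2; 2,3,4 taken => place at 5.
186 hashes to 4; 4,5 taken => place at 6.
Table: [—, —, 249, 704, 93, 795, 186, 657, —, —, 790, 544, —]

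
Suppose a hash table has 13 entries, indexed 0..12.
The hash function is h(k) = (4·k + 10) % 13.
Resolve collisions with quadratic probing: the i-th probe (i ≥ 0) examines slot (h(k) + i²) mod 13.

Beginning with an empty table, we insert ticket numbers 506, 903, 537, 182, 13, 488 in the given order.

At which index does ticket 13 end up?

11

Insert 506: h=6, slot 6 empty -> index 6.
Insert 903: h=8, slot 8 empty -> index 8.
Insert 537: h=0, slot 0 empty -> index 0.
Insert 182: h=10, slot 10 empty -> index 10.
Insert 13: h=10, slot 10 occupied -> index 11.
Insert 488: h=12, slot 12 empty -> index 12.
Table: [537, _, _, _, _, _, 506, _, 903, _, 182, 13, 488]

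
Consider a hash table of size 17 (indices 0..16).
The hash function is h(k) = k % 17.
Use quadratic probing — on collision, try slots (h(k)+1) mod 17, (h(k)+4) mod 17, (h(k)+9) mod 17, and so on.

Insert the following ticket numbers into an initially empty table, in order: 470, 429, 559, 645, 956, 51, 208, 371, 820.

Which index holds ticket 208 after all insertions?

Insert 470: h=11, slot 11 empty -> index 11.
Insert 429: h=4, slot 4 empty -> index 4.
Insert 559: h=15, slot 15 empty -> index 15.
Insert 645: h=16, slot 16 empty -> index 16.
Insert 956: h=4, slot 4 occupied -> index 5.
Insert 51: h=0, slot 0 empty -> index 0.
Insert 208: h=4, slots 4,5 occupied -> index 8.
Insert 371: h=14, slot 14 empty -> index 14.
Insert 820: h=4, slots 4,5,8 occupied -> index 13.
Table: [51, ., ., ., 429, 956, ., ., 208, ., ., 470, ., 820, 371, 559, 645]

8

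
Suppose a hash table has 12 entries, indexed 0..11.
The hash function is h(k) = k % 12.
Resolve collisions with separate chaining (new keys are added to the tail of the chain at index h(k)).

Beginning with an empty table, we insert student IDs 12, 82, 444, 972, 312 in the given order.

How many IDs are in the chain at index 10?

1

Insert 12: h=0, bucket 0 empty -> new chain.
Insert 82: h=10, bucket 10 empty -> new chain.
Insert 444: h=0, bucket 0 nonempty -> append to chain.
Insert 972: h=0, bucket 0 nonempty -> append to chain.
Insert 312: h=0, bucket 0 nonempty -> append to chain.
Final buckets:
0: 12 -> 444 -> 972 -> 312
1: ∅
2: ∅
3: ∅
4: ∅
5: ∅
6: ∅
7: ∅
8: ∅
9: ∅
10: 82
11: ∅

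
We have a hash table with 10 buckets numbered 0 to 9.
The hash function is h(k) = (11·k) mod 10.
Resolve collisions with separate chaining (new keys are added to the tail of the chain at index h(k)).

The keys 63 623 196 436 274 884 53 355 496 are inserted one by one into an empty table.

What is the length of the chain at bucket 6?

3

63 → bucket 3
623 → bucket 3 (collision)
196 → bucket 6
436 → bucket 6 (collision)
274 → bucket 4
884 → bucket 4 (collision)
53 → bucket 3 (collision)
355 → bucket 5
496 → bucket 6 (collision)
Final buckets:
0: _
1: _
2: _
3: 63 -> 623 -> 53
4: 274 -> 884
5: 355
6: 196 -> 436 -> 496
7: _
8: _
9: _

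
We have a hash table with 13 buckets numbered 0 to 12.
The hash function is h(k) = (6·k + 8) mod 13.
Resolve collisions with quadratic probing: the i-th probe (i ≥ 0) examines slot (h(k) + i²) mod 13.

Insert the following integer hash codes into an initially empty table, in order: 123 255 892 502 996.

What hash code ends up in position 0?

502

123: h=5 -> slot 5
255: h=4 -> slot 4
892: h=4, probe 4,5,8 -> slot 8
502: h=4, probe 4,5,8,0 -> slot 0
996: h=4, probe 4,5,8,0,7 -> slot 7
Table: [502, ., ., ., 255, 123, ., 996, 892, ., ., ., .]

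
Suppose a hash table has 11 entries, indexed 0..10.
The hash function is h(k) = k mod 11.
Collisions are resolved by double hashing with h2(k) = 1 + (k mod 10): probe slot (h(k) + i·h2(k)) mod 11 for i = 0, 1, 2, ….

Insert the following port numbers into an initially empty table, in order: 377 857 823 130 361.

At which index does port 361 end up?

377 hashes to 3; slot 3 is free => place at 3.
857 hashes to 10; slot 10 is free => place at 10.
823 hashes to 9; slot 9 is free => place at 9.
130 hashes to 9, h2=1; 9,10 taken => place at 0.
361 hashes to 9, h2=2; 9,0 taken => place at 2.
Table: [130, _, 361, 377, _, _, _, _, _, 823, 857]

2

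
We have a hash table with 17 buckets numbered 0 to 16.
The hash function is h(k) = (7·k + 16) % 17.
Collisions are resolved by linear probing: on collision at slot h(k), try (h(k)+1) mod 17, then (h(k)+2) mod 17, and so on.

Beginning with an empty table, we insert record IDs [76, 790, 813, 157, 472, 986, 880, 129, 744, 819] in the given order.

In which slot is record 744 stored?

Insert 76: h=4, slot 4 empty -> index 4.
Insert 790: h=4, slot 4 occupied -> index 5.
Insert 813: h=12, slot 12 empty -> index 12.
Insert 157: h=10, slot 10 empty -> index 10.
Insert 472: h=5, slot 5 occupied -> index 6.
Insert 986: h=16, slot 16 empty -> index 16.
Insert 880: h=5, slots 5,6 occupied -> index 7.
Insert 129: h=1, slot 1 empty -> index 1.
Insert 744: h=5, slots 5,6,7 occupied -> index 8.
Insert 819: h=3, slot 3 empty -> index 3.
Table: [_, 129, _, 819, 76, 790, 472, 880, 744, _, 157, _, 813, _, _, _, 986]

8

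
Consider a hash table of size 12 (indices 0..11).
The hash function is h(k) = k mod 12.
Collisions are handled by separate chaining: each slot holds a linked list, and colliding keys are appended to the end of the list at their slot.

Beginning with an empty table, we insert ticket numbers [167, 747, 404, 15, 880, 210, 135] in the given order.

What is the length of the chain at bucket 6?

Insert 167: h=11, bucket 11 empty -> new chain.
Insert 747: h=3, bucket 3 empty -> new chain.
Insert 404: h=8, bucket 8 empty -> new chain.
Insert 15: h=3, bucket 3 nonempty -> append to chain.
Insert 880: h=4, bucket 4 empty -> new chain.
Insert 210: h=6, bucket 6 empty -> new chain.
Insert 135: h=3, bucket 3 nonempty -> append to chain.
Final buckets:
0: _
1: _
2: _
3: 747 -> 15 -> 135
4: 880
5: _
6: 210
7: _
8: 404
9: _
10: _
11: 167

1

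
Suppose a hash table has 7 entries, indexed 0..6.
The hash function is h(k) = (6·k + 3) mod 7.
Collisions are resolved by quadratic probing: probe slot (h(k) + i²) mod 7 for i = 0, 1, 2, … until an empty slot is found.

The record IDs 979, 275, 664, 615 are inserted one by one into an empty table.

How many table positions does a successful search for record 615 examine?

4

Insert 979: h=4, slot 4 empty -> index 4.
Insert 275: h=1, slot 1 empty -> index 1.
Insert 664: h=4, slot 4 occupied -> index 5.
Insert 615: h=4, slots 4,5,1 occupied -> index 6.
Table: [-, 275, -, -, 979, 664, 615]
Lookup 615: h=4, probe 4,5,1,6 → found at 6.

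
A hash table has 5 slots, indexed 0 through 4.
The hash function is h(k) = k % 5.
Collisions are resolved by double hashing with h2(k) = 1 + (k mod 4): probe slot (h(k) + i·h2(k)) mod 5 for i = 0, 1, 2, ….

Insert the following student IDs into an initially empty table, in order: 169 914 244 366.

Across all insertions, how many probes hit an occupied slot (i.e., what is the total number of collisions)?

2

169 hashes to 4; slot 4 is free → place at 4.
914 hashes to 4, h2=3; 4 taken → place at 2.
244 hashes to 4, h2=1; 4 taken → place at 0.
366 hashes to 1; slot 1 is free → place at 1.
Table: [244, 366, 914, _, 169]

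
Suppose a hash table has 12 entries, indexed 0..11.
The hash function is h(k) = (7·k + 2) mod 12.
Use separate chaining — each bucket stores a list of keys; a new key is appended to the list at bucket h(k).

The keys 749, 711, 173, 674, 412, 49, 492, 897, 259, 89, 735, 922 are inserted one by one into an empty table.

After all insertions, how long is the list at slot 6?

749 → bucket 1
711 → bucket 11
173 → bucket 1 (collision)
674 → bucket 4
412 → bucket 6
49 → bucket 9
492 → bucket 2
897 → bucket 5
259 → bucket 3
89 → bucket 1 (collision)
735 → bucket 11 (collision)
922 → bucket 0
Final buckets:
0: 922
1: 749 -> 173 -> 89
2: 492
3: 259
4: 674
5: 897
6: 412
7: .
8: .
9: 49
10: .
11: 711 -> 735

1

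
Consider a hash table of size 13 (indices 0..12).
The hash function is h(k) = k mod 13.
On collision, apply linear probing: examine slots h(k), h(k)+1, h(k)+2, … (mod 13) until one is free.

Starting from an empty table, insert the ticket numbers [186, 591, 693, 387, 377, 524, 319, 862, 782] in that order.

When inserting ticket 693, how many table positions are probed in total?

186 hashes to 4; slot 4 is free -> place at 4.
591 hashes to 6; slot 6 is free -> place at 6.
693 hashes to 4; 4 taken -> place at 5.
387 hashes to 10; slot 10 is free -> place at 10.
377 hashes to 0; slot 0 is free -> place at 0.
524 hashes to 4; 4,5,6 taken -> place at 7.
319 hashes to 7; 7 taken -> place at 8.
862 hashes to 4; 4,5,6,7,8 taken -> place at 9.
782 hashes to 2; slot 2 is free -> place at 2.
Table: [377, ., 782, ., 186, 693, 591, 524, 319, 862, 387, ., .]

2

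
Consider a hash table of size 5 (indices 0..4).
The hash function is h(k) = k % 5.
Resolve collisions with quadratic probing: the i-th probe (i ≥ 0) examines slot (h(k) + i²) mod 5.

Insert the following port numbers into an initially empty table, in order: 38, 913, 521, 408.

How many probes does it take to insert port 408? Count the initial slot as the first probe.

3

38 hashes to 3; slot 3 is free → place at 3.
913 hashes to 3; 3 taken → place at 4.
521 hashes to 1; slot 1 is free → place at 1.
408 hashes to 3; 3,4 taken → place at 2.
Table: [., 521, 408, 38, 913]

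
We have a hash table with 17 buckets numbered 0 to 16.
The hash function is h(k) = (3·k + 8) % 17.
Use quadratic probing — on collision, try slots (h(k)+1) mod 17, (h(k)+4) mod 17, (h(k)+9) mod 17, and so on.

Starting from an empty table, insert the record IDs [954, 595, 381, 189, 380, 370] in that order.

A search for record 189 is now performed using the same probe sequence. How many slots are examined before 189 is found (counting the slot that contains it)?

2

954 hashes to 14; slot 14 is free => place at 14.
595 hashes to 8; slot 8 is free => place at 8.
381 hashes to 12; slot 12 is free => place at 12.
189 hashes to 14; 14 taken => place at 15.
380 hashes to 9; slot 9 is free => place at 9.
370 hashes to 13; slot 13 is free => place at 13.
Table: [_, _, _, _, _, _, _, _, 595, 380, _, _, 381, 370, 954, 189, _]
Lookup 189: h=14, probe 14,15 → found at 15.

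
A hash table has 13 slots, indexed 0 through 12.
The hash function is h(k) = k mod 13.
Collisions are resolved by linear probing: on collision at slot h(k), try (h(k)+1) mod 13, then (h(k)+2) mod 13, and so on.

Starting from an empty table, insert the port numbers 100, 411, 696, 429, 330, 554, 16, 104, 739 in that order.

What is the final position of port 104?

100: h=9 => slot 9
411: h=8 => slot 8
696: h=7 => slot 7
429: h=0 => slot 0
330: h=5 => slot 5
554: h=8, probe 8,9,10 => slot 10
16: h=3 => slot 3
104: h=0, probe 0,1 => slot 1
739: h=11 => slot 11
Table: [429, 104, -, 16, -, 330, -, 696, 411, 100, 554, 739, -]

1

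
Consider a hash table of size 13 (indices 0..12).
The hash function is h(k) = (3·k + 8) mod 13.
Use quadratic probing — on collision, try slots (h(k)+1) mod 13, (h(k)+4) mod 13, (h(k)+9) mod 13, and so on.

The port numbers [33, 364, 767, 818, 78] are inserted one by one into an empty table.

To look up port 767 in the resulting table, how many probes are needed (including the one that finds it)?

2

33: h=3 -> slot 3
364: h=8 -> slot 8
767: h=8, probe 8,9 -> slot 9
818: h=5 -> slot 5
78: h=8, probe 8,9,12 -> slot 12
Table: [_, _, _, 33, _, 818, _, _, 364, 767, _, _, 78]
Lookup 767: h=8, probe 8,9 → found at 9.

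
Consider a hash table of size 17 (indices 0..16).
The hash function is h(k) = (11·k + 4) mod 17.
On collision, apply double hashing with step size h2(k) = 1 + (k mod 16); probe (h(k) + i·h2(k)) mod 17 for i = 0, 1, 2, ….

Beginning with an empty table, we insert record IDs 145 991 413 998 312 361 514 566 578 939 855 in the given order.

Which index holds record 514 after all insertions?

Insert 145: h=1, slot 1 empty -> index 1.
Insert 991: h=8, slot 8 empty -> index 8.
Insert 413: h=8, h2=14, slot 8 occupied -> index 5.
Insert 998: h=0, slot 0 empty -> index 0.
Insert 312: h=2, slot 2 empty -> index 2.
Insert 361: h=14, slot 14 empty -> index 14.
Insert 514: h=14, h2=3, slots 14,0 occupied -> index 3.
Insert 566: h=8, h2=7, slot 8 occupied -> index 15.
Insert 578: h=4, slot 4 empty -> index 4.
Insert 939: h=14, h2=12, slot 14 occupied -> index 9.
Insert 855: h=8, h2=8, slot 8 occupied -> index 16.
Table: [998, 145, 312, 514, 578, 413, —, —, 991, 939, —, —, —, —, 361, 566, 855]

3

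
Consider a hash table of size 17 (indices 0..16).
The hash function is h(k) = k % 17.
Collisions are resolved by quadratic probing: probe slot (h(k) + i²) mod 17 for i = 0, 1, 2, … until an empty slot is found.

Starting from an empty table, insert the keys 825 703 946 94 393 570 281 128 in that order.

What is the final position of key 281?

1

Insert 825: h=9, slot 9 empty → index 9.
Insert 703: h=6, slot 6 empty → index 6.
Insert 946: h=11, slot 11 empty → index 11.
Insert 94: h=9, slot 9 occupied → index 10.
Insert 393: h=2, slot 2 empty → index 2.
Insert 570: h=9, slots 9,10 occupied → index 13.
Insert 281: h=9, slots 9,10,13 occupied → index 1.
Insert 128: h=9, slots 9,10,13,1 occupied → index 8.
Table: [_, 281, 393, _, _, _, 703, _, 128, 825, 94, 946, _, 570, _, _, _]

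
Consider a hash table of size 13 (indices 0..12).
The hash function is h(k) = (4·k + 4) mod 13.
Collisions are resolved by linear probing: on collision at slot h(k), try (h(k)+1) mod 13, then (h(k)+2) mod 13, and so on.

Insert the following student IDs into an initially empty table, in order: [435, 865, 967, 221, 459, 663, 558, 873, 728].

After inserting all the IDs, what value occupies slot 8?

728

435 hashes to 2; slot 2 is free -> place at 2.
865 hashes to 6; slot 6 is free -> place at 6.
967 hashes to 11; slot 11 is free -> place at 11.
221 hashes to 4; slot 4 is free -> place at 4.
459 hashes to 7; slot 7 is free -> place at 7.
663 hashes to 4; 4 taken -> place at 5.
558 hashes to 0; slot 0 is free -> place at 0.
873 hashes to 12; slot 12 is free -> place at 12.
728 hashes to 4; 4,5,6,7 taken -> place at 8.
Table: [558, _, 435, _, 221, 663, 865, 459, 728, _, _, 967, 873]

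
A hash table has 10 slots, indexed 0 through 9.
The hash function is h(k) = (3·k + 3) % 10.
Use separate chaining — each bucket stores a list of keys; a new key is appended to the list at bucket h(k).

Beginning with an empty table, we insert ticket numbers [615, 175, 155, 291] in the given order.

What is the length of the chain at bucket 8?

615 → bucket 8
175 → bucket 8 (collision)
155 → bucket 8 (collision)
291 → bucket 6
Final buckets:
0: —
1: —
2: —
3: —
4: —
5: —
6: 291
7: —
8: 615 -> 175 -> 155
9: —

3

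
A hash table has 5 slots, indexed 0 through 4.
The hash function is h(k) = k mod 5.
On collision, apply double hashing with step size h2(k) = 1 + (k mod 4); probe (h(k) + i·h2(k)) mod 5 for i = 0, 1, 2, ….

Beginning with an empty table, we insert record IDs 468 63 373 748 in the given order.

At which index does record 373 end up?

0

Insert 468: h=3, slot 3 empty → index 3.
Insert 63: h=3, h2=4, slot 3 occupied → index 2.
Insert 373: h=3, h2=2, slot 3 occupied → index 0.
Insert 748: h=3, h2=1, slot 3 occupied → index 4.
Table: [373, ., 63, 468, 748]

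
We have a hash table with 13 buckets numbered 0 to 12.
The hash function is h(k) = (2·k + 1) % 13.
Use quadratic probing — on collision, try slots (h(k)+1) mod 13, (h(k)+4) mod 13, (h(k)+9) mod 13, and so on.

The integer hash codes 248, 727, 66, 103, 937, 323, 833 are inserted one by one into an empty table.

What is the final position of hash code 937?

248: h=3 -> slot 3
727: h=12 -> slot 12
66: h=3, probe 3,4 -> slot 4
103: h=12, probe 12,0 -> slot 0
937: h=3, probe 3,4,7 -> slot 7
323: h=10 -> slot 10
833: h=3, probe 3,4,7,12,6 -> slot 6
Table: [103, -, -, 248, 66, -, 833, 937, -, -, 323, -, 727]

7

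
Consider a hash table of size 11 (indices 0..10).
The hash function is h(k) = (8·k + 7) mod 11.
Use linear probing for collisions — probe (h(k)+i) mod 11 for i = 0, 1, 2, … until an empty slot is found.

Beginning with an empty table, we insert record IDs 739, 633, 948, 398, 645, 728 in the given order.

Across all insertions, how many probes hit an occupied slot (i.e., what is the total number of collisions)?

6

739 hashes to 1; slot 1 is free -> place at 1.
633 hashes to 0; slot 0 is free -> place at 0.
948 hashes to 1; 1 taken -> place at 2.
398 hashes to 1; 1,2 taken -> place at 3.
645 hashes to 8; slot 8 is free -> place at 8.
728 hashes to 1; 1,2,3 taken -> place at 4.
Table: [633, 739, 948, 398, 728, _, _, _, 645, _, _]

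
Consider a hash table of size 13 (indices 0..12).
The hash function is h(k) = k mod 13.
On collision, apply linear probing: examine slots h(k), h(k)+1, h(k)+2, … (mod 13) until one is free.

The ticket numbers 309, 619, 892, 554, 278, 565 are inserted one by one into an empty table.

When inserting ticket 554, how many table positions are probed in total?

4

309: h=10 -> slot 10
619: h=8 -> slot 8
892: h=8, probe 8,9 -> slot 9
554: h=8, probe 8,9,10,11 -> slot 11
278: h=5 -> slot 5
565: h=6 -> slot 6
Table: [_, _, _, _, _, 278, 565, _, 619, 892, 309, 554, _]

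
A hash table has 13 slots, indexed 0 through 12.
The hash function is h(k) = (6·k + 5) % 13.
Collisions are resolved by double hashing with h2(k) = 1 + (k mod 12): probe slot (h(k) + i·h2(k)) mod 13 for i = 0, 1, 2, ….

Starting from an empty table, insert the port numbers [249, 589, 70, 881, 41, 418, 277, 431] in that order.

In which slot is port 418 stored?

Insert 249: h=4, slot 4 empty → index 4.
Insert 589: h=3, slot 3 empty → index 3.
Insert 70: h=9, slot 9 empty → index 9.
Insert 881: h=0, slot 0 empty → index 0.
Insert 41: h=4, h2=6, slot 4 occupied → index 10.
Insert 418: h=4, h2=11, slot 4 occupied → index 2.
Insert 277: h=3, h2=2, slot 3 occupied → index 5.
Insert 431: h=4, h2=12, slots 4,3,2 occupied → index 1.
Table: [881, 431, 418, 589, 249, 277, ., ., ., 70, 41, ., .]

2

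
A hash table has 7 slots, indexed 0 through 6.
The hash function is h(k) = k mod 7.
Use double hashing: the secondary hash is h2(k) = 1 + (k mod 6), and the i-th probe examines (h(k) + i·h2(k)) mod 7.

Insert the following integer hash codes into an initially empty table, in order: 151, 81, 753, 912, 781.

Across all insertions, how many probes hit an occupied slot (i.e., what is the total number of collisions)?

4

151: h=4 → slot 4
81: h=4, h2=4, probe 4,1 → slot 1
753: h=4, h2=4, probe 4,1,5 → slot 5
912: h=2 → slot 2
781: h=4, h2=2, probe 4,6 → slot 6
Table: [∅, 81, 912, ∅, 151, 753, 781]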